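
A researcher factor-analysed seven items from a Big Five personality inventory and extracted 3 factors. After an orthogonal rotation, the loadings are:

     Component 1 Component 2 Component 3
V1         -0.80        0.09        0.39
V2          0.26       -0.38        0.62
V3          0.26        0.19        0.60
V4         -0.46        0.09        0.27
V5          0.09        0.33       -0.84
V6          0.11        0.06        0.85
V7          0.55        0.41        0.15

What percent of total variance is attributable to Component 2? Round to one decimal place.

6.8%

SS loadings for Component 2 = 0.09² + (-0.38)² + 0.19² + 0.09² + 0.33² + 0.06² + 0.41² = 0.4773
With 7 standardized items, total variance = 7. Proportion = 0.4773/7 = 0.0682 → 6.82%.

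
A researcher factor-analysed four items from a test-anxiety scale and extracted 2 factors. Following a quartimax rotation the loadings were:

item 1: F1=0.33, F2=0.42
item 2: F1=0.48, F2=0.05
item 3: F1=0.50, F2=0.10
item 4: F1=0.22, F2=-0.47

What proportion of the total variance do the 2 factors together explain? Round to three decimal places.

SS loadings by factor: 0.6377, 0.4098; total = 1.0475.
Total variance with 4 standardized items is 4, so the solution explains 1.0475/4 = 0.2619.

0.262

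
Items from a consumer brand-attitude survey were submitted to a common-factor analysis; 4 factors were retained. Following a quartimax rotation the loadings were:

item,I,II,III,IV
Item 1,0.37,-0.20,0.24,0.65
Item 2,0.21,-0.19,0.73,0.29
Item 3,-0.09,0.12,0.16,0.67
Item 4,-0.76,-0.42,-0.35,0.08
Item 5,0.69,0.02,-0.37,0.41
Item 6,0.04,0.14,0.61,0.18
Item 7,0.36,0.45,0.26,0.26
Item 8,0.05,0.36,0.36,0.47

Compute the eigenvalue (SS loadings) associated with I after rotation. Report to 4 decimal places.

1.3765

SS loadings for I = 0.37² + 0.21² + (-0.09)² + (-0.76)² + 0.69² + 0.04² + 0.36² + 0.05² = 0.1369 + 0.0441 + 0.0081 + 0.5776 + 0.4761 + 0.0016 + 0.1296 + 0.0025 = 1.3765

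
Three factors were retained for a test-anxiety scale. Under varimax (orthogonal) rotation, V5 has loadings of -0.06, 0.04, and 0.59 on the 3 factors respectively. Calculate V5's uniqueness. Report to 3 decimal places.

0.647

h² = (-0.06)² + 0.04² + 0.59² = 0.0036 + 0.0016 + 0.3481 = 0.3533
Uniqueness u² = 1 − h² = 1 − 0.3533 = 0.6467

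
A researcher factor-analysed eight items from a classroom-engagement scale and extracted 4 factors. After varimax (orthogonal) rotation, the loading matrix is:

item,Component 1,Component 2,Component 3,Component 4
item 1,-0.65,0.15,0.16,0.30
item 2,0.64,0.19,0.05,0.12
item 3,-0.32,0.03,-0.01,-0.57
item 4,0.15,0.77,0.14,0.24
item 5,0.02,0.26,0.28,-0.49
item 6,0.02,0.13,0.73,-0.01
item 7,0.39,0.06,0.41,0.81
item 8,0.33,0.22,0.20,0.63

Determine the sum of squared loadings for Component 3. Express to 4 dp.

SS loadings for Component 3 = 0.16² + 0.05² + (-0.01)² + 0.14² + 0.28² + 0.73² + 0.41² + 0.20² = 0.0256 + 0.0025 + 0.0001 + 0.0196 + 0.0784 + 0.5329 + 0.1681 + 0.0400 = 0.8672

0.8672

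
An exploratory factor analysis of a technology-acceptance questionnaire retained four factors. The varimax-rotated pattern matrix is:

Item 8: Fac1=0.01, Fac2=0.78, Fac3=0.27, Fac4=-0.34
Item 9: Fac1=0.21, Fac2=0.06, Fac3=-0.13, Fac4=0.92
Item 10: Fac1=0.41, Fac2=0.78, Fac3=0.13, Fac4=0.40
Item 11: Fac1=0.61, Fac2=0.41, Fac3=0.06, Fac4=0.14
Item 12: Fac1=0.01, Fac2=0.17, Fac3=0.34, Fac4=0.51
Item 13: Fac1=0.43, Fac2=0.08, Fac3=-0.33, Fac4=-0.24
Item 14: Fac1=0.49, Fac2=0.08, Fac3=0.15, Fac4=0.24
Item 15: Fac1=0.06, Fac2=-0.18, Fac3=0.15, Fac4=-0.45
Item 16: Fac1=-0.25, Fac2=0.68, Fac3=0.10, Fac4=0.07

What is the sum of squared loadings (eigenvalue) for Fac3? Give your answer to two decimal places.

0.39

SS loadings for Fac3 = 0.27² + (-0.13)² + 0.13² + 0.06² + 0.34² + (-0.33)² + 0.15² + 0.15² + 0.10² = 0.0729 + 0.0169 + 0.0169 + 0.0036 + 0.1156 + 0.1089 + 0.0225 + 0.0225 + 0.0100 = 0.3898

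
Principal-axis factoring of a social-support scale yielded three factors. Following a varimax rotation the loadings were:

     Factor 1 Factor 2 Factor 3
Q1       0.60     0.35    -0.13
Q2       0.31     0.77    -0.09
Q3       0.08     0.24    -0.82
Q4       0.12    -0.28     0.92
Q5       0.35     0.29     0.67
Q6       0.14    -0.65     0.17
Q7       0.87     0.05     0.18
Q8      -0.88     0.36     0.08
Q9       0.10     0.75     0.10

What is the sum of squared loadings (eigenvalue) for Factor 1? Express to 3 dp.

SS loadings for Factor 1 = 0.60² + 0.31² + 0.08² + 0.12² + 0.35² + 0.14² + 0.87² + (-0.88)² + 0.10² = 0.3600 + 0.0961 + 0.0064 + 0.0144 + 0.1225 + 0.0196 + 0.7569 + 0.7744 + 0.0100 = 2.1603

2.160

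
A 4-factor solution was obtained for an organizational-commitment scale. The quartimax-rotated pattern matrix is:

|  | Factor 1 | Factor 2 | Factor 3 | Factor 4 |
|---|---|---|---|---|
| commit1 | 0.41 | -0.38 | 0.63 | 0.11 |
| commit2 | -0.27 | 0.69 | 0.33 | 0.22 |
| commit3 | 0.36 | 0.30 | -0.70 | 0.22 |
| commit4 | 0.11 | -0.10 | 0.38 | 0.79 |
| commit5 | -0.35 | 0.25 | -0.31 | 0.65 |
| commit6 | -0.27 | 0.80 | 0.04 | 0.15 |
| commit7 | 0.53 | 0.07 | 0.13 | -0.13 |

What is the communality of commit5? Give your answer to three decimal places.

h² = (-0.35)² + 0.25² + (-0.31)² + 0.65² = 0.1225 + 0.0625 + 0.0961 + 0.4225 = 0.7036

0.704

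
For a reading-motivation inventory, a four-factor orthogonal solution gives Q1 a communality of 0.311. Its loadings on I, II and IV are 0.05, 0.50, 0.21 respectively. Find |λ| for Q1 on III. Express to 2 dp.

Under orthogonal rotation h² = Σλ², so λ_III² = h² − (0.2966) = 0.311 − 0.2966 = 0.0144.
|λ| = √0.0144 = 0.1200.

0.12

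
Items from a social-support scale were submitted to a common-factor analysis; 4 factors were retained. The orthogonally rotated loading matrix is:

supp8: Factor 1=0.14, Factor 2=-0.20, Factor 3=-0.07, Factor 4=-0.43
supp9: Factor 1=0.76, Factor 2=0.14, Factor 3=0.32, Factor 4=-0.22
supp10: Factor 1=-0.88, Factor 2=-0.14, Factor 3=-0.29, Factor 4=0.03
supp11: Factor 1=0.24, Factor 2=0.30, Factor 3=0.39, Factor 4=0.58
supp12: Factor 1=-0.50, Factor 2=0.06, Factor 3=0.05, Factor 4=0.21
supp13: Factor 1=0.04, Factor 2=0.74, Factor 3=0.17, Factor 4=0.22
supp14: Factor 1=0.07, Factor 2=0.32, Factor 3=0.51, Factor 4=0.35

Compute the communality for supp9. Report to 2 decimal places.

0.75

h² = 0.76² + 0.14² + 0.32² + (-0.22)² = 0.5776 + 0.0196 + 0.1024 + 0.0484 = 0.7480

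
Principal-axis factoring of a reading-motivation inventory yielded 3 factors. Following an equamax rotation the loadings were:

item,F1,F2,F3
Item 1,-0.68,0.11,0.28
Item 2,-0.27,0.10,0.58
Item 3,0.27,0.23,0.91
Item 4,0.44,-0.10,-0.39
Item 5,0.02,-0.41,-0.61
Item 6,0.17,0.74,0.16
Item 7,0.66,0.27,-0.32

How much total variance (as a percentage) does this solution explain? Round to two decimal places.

57.65%

Communalities: 0.5529, 0.4193, 0.9539, 0.3557, 0.5406, 0.6021, 0.6109; Σh² = 4.0354.
Total variance with 7 standardized items is 7, so the solution explains 4.0354/7 = 0.5765 = 57.65%.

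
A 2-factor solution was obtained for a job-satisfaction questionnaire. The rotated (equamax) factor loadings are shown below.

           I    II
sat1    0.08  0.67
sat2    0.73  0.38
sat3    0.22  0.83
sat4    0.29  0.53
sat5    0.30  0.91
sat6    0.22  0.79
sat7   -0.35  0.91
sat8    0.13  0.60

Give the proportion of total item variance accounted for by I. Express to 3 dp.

SS loadings for I = 0.08² + 0.73² + 0.22² + 0.29² + 0.30² + 0.22² + (-0.35)² + 0.13² = 0.9496
Proportion of variance = 0.9496 / 8 = 0.1187.

0.119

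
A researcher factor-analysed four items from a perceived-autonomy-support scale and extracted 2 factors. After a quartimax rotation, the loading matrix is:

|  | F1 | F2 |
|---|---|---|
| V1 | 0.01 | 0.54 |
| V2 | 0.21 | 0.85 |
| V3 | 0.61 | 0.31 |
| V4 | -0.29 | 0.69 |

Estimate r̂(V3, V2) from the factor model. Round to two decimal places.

r̂ = Σ λ_i·λ_j across factors = (0.61)(0.21) + (0.31)(0.85)
  = +0.1281 +0.2635 = 0.3916

0.39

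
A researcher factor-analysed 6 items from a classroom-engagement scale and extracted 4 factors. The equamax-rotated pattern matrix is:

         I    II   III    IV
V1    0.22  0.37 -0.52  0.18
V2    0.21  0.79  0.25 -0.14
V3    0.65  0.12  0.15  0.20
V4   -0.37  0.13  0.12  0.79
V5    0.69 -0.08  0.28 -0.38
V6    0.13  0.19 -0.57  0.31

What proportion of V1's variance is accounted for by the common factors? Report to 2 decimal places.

0.49

h² = 0.22² + 0.37² + (-0.52)² + 0.18² = 0.0484 + 0.1369 + 0.2704 + 0.0324 = 0.4881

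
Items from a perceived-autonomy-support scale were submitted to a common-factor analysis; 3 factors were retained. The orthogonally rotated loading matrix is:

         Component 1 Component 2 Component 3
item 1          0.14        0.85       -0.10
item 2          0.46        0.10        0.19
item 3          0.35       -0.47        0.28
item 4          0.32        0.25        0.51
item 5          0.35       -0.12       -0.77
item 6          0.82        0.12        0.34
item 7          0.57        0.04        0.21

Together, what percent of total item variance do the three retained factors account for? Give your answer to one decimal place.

53.7%

SS loadings by factor: 1.5759, 1.0463, 1.1372; total = 3.7594.
Total variance with 7 standardized items is 7, so the solution explains 3.7594/7 = 0.5371 = 53.71%.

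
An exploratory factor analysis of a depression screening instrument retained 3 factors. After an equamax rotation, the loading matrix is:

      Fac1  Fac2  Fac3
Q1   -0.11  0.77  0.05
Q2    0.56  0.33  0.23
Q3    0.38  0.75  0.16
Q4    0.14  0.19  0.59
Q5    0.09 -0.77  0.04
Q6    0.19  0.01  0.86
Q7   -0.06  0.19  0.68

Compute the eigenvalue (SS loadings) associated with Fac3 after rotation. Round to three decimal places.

SS loadings for Fac3 = 0.05² + 0.23² + 0.16² + 0.59² + 0.04² + 0.86² + 0.68² = 0.0025 + 0.0529 + 0.0256 + 0.3481 + 0.0016 + 0.7396 + 0.4624 = 1.6327

1.633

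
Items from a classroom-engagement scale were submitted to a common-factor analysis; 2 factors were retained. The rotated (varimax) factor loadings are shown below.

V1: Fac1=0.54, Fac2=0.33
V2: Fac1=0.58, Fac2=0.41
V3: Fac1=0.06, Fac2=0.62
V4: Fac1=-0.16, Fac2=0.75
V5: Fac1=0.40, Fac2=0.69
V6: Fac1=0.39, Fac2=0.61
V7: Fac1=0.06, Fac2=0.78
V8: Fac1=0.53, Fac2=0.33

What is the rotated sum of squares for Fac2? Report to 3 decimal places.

SS loadings for Fac2 = 0.33² + 0.41² + 0.62² + 0.75² + 0.69² + 0.61² + 0.78² + 0.33² = 0.1089 + 0.1681 + 0.3844 + 0.5625 + 0.4761 + 0.3721 + 0.6084 + 0.1089 = 2.7894

2.789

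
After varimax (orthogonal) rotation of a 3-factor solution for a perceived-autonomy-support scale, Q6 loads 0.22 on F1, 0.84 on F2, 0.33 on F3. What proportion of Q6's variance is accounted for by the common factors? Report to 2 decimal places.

0.86

h² = 0.22² + 0.84² + 0.33² = 0.0484 + 0.7056 + 0.1089 = 0.8629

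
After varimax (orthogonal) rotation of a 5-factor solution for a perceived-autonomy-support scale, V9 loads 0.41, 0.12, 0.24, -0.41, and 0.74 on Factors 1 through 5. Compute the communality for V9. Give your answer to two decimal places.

0.96

h² = 0.41² + 0.12² + 0.24² + (-0.41)² + 0.74² = 0.1681 + 0.0144 + 0.0576 + 0.1681 + 0.5476 = 0.9558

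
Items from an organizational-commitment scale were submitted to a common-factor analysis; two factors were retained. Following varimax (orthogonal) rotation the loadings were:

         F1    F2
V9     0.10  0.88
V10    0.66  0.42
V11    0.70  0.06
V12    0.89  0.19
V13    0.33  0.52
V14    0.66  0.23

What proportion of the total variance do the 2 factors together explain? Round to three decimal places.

SS loadings by factor: 2.2722, 1.3138; total = 3.5860.
Total variance with 6 standardized items is 6, so the solution explains 3.5860/6 = 0.5977.

0.598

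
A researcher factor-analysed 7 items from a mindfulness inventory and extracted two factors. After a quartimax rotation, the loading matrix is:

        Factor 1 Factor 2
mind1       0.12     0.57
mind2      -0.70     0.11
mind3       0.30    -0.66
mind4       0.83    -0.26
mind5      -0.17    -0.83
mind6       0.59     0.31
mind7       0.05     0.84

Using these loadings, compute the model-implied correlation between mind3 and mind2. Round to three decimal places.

-0.283

r̂ = Σ λ_i·λ_j across factors = (0.30)(-0.70) + (-0.66)(0.11)
  = -0.2100 -0.0726 = -0.2826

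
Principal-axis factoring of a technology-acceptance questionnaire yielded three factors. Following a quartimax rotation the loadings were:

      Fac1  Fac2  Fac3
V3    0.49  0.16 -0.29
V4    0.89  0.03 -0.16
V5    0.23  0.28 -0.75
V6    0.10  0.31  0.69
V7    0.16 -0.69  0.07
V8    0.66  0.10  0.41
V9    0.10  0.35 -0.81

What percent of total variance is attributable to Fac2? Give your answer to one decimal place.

SS loadings for Fac2 = 0.16² + 0.03² + 0.28² + 0.31² + (-0.69)² + 0.10² + 0.35² = 0.8096
With 7 standardized items, total variance = 7. Proportion = 0.8096/7 = 0.1157 → 11.57%.

11.6%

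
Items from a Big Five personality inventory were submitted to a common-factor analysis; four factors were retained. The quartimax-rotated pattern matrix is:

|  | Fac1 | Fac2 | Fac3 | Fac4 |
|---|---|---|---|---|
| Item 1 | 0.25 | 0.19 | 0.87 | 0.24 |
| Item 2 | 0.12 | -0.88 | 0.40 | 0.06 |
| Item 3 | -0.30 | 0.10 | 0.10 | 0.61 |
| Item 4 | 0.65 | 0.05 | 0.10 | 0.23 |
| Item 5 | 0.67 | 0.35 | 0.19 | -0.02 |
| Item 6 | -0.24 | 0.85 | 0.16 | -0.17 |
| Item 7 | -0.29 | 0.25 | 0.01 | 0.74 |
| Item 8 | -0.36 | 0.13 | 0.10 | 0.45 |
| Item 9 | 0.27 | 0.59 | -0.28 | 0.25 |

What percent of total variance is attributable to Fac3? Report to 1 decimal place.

SS loadings for Fac3 = 0.87² + 0.40² + 0.10² + 0.10² + 0.19² + 0.16² + 0.01² + 0.10² + (-0.28)² = 1.0871
With 9 standardized items, total variance = 9. Proportion = 1.0871/9 = 0.1208 → 12.08%.

12.1%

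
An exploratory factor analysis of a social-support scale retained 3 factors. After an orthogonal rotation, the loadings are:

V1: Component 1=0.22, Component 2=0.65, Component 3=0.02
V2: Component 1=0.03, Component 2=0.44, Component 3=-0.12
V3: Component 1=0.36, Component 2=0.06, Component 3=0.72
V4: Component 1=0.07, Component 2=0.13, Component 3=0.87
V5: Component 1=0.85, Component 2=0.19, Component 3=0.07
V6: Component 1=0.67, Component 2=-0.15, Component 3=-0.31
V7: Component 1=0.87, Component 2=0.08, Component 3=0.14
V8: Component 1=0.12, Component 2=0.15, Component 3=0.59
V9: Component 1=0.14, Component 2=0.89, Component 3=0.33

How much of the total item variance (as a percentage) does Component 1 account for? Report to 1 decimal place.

SS loadings for Component 1 = 0.22² + 0.03² + 0.36² + 0.07² + 0.85² + 0.67² + 0.87² + 0.12² + 0.14² = 2.1461
With 9 standardized items, total variance = 9. Proportion = 2.1461/9 = 0.2385 → 23.85%.

23.8%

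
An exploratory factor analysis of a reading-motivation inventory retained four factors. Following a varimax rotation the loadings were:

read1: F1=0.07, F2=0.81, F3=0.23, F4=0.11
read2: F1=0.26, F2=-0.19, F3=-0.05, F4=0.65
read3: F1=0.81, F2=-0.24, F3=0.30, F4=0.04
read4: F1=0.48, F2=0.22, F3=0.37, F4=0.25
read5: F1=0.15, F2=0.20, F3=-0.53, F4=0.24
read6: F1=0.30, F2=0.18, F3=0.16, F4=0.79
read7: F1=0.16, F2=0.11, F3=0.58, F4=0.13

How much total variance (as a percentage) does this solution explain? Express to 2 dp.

58.60%

Communalities: 0.7260, 0.5287, 0.8053, 0.4782, 0.4010, 0.7721, 0.3910; Σh² = 4.1023.
Total variance with 7 standardized items is 7, so the solution explains 4.1023/7 = 0.5860 = 58.60%.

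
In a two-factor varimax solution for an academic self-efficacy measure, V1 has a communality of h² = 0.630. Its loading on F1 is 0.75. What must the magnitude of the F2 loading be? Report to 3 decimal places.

Under orthogonal rotation h² = Σλ², so λ_F2² = h² − (0.5625) = 0.630 − 0.5625 = 0.0675.
|λ| = √0.0675 = 0.2598.

0.260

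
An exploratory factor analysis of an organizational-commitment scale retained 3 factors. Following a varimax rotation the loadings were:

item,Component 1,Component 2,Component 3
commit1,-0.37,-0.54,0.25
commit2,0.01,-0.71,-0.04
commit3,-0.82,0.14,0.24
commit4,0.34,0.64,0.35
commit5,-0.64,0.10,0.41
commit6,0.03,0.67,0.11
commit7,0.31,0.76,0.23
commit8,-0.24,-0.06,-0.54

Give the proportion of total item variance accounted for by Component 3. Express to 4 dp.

0.0961

SS loadings for Component 3 = 0.25² + (-0.04)² + 0.24² + 0.35² + 0.41² + 0.11² + 0.23² + (-0.54)² = 0.7689
Proportion of variance = 0.7689 / 8 = 0.0961.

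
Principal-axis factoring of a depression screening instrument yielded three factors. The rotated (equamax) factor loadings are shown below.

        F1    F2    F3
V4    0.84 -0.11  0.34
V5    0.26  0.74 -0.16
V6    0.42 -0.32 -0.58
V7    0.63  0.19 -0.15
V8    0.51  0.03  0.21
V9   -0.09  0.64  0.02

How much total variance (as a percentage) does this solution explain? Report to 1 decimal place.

SS loadings by factor: 1.6147, 1.1087, 0.5446; total = 3.2680.
Total variance with 6 standardized items is 6, so the solution explains 3.2680/6 = 0.5447 = 54.47%.

54.5%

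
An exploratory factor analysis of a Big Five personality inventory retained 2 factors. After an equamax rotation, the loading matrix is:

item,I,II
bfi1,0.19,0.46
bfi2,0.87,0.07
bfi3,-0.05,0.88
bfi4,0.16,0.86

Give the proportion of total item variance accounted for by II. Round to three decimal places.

SS loadings for II = 0.46² + 0.07² + 0.88² + 0.86² = 1.7305
Proportion of variance = 1.7305 / 4 = 0.4326.

0.433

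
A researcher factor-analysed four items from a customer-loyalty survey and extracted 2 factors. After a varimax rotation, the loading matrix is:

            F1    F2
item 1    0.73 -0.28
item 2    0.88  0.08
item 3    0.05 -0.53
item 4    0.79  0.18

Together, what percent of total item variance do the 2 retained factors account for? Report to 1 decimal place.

58.3%

Communalities: 0.6113, 0.7808, 0.2834, 0.6565; Σh² = 2.3320.
Total variance with 4 standardized items is 4, so the solution explains 2.3320/4 = 0.5830 = 58.30%.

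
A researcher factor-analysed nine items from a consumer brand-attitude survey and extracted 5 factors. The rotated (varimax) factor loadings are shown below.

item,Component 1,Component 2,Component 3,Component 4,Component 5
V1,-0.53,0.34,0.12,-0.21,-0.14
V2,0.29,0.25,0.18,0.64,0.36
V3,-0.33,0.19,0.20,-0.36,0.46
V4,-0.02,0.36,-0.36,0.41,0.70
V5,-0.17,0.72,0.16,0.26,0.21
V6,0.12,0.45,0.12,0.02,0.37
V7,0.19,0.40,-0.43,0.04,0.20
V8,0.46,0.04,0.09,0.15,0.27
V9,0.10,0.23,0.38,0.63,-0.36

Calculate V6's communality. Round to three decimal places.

h² = 0.12² + 0.45² + 0.12² + 0.02² + 0.37² = 0.0144 + 0.2025 + 0.0144 + 0.0004 + 0.1369 = 0.3686

0.369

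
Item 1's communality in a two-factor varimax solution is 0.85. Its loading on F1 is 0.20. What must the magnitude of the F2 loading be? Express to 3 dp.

0.900

Under orthogonal rotation h² = Σλ², so λ_F2² = h² − (0.0400) = 0.85 − 0.0400 = 0.8100.
|λ| = √0.8100 = 0.9000.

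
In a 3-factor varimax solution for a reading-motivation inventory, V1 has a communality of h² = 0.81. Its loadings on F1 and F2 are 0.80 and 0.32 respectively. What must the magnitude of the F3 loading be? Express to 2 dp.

Under orthogonal rotation h² = Σλ², so λ_F3² = h² − (0.7424) = 0.81 − 0.7424 = 0.0676.
|λ| = √0.0676 = 0.2600.

0.26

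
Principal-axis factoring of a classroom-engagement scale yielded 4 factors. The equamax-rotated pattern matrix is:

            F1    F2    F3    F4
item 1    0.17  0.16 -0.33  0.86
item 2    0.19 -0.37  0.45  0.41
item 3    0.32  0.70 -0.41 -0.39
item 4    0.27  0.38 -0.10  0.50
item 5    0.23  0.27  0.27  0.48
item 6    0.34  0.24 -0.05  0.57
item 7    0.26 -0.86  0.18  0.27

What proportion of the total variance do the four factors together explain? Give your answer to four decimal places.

SS loadings by factor: 0.4764, 1.6670, 0.5973, 1.9380; total = 4.6787.
Total variance with 7 standardized items is 7, so the solution explains 4.6787/7 = 0.6684.

0.6684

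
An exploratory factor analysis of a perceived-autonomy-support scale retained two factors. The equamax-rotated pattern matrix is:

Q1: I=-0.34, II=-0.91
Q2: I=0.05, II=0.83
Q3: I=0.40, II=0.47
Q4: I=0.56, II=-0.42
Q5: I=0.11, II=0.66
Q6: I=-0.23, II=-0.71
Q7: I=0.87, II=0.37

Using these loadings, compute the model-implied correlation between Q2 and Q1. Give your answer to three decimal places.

r̂ = Σ λ_i·λ_j across factors = (0.05)(-0.34) + (0.83)(-0.91)
  = -0.0170 -0.7553 = -0.7723

-0.772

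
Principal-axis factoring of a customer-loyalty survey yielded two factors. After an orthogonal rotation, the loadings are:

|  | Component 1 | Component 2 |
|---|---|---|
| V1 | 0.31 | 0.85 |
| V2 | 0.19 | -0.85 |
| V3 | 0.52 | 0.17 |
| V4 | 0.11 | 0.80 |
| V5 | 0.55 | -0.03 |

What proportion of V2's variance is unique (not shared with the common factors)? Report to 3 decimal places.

h² = 0.19² + (-0.85)² = 0.0361 + 0.7225 = 0.7586
Uniqueness u² = 1 − h² = 1 − 0.7586 = 0.2414

0.241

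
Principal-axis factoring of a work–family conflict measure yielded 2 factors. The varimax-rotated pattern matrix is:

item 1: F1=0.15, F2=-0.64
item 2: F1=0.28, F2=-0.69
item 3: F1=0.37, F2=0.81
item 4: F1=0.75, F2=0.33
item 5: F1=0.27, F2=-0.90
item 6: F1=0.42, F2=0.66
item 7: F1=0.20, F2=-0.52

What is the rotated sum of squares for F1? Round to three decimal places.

1.090

SS loadings for F1 = 0.15² + 0.28² + 0.37² + 0.75² + 0.27² + 0.42² + 0.20² = 0.0225 + 0.0784 + 0.1369 + 0.5625 + 0.0729 + 0.1764 + 0.0400 = 1.0896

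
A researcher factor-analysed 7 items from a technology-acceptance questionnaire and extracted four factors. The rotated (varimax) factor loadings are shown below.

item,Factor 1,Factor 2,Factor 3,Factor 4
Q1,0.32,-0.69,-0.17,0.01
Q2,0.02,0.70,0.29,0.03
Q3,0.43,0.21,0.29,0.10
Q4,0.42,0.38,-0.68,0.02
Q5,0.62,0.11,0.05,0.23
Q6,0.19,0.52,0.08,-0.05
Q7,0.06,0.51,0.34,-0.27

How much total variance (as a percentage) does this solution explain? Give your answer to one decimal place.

50.1%

Communalities: 0.6075, 0.5754, 0.3231, 0.7836, 0.4519, 0.3154, 0.4522; Σh² = 3.5091.
Total variance with 7 standardized items is 7, so the solution explains 3.5091/7 = 0.5013 = 50.13%.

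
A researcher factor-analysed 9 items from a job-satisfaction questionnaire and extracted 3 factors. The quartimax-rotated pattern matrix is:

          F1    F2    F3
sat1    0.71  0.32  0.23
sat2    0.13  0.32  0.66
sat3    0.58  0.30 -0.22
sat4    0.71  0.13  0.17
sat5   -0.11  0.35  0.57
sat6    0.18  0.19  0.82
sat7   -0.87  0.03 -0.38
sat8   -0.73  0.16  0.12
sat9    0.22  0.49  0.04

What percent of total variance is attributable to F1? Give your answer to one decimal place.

30.5%

SS loadings for F1 = 0.71² + 0.13² + 0.58² + 0.71² + (-0.11)² + 0.18² + (-0.87)² + (-0.73)² + 0.22² = 2.7442
With 9 standardized items, total variance = 9. Proportion = 2.7442/9 = 0.3049 → 30.49%.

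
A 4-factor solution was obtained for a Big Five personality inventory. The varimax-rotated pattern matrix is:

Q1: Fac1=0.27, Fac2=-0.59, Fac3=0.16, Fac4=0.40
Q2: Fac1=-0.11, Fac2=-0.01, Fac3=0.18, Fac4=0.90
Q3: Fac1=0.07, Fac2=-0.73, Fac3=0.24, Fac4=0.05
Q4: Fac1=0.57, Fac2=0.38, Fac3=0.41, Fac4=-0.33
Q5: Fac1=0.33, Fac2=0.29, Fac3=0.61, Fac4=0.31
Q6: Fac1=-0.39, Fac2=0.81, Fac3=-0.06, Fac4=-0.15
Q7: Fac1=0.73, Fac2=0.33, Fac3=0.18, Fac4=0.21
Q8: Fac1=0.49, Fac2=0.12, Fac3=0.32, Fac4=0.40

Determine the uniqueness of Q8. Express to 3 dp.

0.483

h² = 0.49² + 0.12² + 0.32² + 0.40² = 0.2401 + 0.0144 + 0.1024 + 0.1600 = 0.5169
Uniqueness u² = 1 − h² = 1 − 0.5169 = 0.4831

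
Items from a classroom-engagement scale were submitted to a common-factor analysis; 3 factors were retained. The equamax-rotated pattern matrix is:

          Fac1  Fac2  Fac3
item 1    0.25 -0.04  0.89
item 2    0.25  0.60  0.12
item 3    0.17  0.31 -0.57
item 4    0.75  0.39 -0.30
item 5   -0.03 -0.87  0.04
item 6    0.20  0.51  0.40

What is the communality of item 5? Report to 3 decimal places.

0.759

h² = (-0.03)² + (-0.87)² + 0.04² = 0.0009 + 0.7569 + 0.0016 = 0.7594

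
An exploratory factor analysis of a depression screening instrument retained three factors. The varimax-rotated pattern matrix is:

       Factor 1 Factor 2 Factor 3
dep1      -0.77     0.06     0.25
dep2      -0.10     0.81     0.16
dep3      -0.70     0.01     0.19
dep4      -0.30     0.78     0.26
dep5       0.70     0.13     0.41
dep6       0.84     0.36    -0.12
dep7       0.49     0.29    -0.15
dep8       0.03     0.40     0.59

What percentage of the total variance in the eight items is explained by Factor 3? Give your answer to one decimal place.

9.3%

SS loadings for Factor 3 = 0.25² + 0.16² + 0.19² + 0.26² + 0.41² + (-0.12)² + (-0.15)² + 0.59² = 0.7449
With 8 standardized items, total variance = 8. Proportion = 0.7449/8 = 0.0931 → 9.31%.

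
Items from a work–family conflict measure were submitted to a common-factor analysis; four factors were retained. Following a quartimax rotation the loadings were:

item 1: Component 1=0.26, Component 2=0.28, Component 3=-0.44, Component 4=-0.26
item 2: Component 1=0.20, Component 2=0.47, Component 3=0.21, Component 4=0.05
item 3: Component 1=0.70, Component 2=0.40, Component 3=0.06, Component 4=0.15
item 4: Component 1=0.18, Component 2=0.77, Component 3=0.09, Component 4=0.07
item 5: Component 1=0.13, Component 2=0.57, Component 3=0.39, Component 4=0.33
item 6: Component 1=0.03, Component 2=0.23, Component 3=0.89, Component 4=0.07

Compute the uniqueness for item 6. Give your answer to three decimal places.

h² = 0.03² + 0.23² + 0.89² + 0.07² = 0.0009 + 0.0529 + 0.7921 + 0.0049 = 0.8508
Uniqueness u² = 1 − h² = 1 − 0.8508 = 0.1492

0.149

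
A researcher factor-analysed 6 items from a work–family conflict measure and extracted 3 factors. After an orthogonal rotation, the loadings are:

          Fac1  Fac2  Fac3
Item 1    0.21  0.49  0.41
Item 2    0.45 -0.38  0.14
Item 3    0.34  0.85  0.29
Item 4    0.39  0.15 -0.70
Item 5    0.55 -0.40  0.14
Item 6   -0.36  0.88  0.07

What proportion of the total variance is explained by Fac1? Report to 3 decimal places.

SS loadings for Fac1 = 0.21² + 0.45² + 0.34² + 0.39² + 0.55² + (-0.36)² = 0.9464
Proportion of variance = 0.9464 / 6 = 0.1577.

0.158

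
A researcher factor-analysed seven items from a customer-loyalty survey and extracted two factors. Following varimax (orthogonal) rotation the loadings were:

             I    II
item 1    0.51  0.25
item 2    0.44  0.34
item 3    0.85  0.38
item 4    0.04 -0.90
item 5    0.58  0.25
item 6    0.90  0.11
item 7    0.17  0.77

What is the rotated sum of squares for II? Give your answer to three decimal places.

SS loadings for II = 0.25² + 0.34² + 0.38² + (-0.90)² + 0.25² + 0.11² + 0.77² = 0.0625 + 0.1156 + 0.1444 + 0.8100 + 0.0625 + 0.0121 + 0.5929 = 1.8000

1.800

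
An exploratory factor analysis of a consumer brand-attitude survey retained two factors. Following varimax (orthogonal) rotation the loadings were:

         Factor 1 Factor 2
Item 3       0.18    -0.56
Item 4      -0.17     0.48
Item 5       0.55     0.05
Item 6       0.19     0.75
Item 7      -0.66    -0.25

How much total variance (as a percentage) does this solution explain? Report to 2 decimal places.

SS loadings by factor: 0.8355, 1.1715; total = 2.0070.
Total variance with 5 standardized items is 5, so the solution explains 2.0070/5 = 0.4014 = 40.14%.

40.14%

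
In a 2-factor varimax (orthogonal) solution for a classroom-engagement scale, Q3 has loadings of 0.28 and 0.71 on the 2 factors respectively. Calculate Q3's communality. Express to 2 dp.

h² = 0.28² + 0.71² = 0.0784 + 0.5041 = 0.5825

0.58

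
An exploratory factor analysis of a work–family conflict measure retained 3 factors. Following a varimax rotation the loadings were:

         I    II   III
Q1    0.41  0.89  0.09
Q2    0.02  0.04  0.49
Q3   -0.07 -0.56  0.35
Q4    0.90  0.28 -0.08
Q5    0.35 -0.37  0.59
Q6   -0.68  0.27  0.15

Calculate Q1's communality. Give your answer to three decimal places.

0.968

h² = 0.41² + 0.89² + 0.09² = 0.1681 + 0.7921 + 0.0081 = 0.9683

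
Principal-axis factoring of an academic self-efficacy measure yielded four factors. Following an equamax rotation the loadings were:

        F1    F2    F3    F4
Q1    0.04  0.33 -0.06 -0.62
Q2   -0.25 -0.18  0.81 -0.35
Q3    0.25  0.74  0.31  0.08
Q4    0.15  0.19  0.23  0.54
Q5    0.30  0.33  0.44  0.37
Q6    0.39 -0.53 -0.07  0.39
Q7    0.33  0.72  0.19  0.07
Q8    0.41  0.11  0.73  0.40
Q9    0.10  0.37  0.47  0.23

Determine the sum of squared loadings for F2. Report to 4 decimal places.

SS loadings for F2 = 0.33² + (-0.18)² + 0.74² + 0.19² + 0.33² + (-0.53)² + 0.72² + 0.11² + 0.37² = 0.1089 + 0.0324 + 0.5476 + 0.0361 + 0.1089 + 0.2809 + 0.5184 + 0.0121 + 0.1369 = 1.7822

1.7822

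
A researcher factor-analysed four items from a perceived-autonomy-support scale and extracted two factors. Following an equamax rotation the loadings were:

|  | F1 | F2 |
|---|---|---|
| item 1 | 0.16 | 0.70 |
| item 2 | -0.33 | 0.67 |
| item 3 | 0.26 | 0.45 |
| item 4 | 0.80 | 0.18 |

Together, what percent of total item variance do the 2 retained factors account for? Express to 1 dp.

50.4%

SS loadings by factor: 0.8421, 1.1738; total = 2.0159.
Total variance with 4 standardized items is 4, so the solution explains 2.0159/4 = 0.5040 = 50.40%.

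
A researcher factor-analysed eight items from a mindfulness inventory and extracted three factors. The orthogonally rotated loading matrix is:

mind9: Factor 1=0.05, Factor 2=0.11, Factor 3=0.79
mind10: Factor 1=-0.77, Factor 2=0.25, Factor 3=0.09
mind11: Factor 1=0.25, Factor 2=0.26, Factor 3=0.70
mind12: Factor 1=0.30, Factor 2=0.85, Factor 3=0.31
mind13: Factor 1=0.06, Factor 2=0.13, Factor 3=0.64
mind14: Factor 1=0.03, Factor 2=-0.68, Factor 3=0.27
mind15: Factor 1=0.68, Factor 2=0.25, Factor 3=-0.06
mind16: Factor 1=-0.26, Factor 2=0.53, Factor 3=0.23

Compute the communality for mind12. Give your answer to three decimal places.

0.909

h² = 0.30² + 0.85² + 0.31² = 0.0900 + 0.7225 + 0.0961 = 0.9086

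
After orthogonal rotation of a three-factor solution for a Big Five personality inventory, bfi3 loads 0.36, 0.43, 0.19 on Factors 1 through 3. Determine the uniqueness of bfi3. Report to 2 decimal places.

h² = 0.36² + 0.43² + 0.19² = 0.1296 + 0.1849 + 0.0361 = 0.3506
Uniqueness u² = 1 − h² = 1 − 0.3506 = 0.6494

0.65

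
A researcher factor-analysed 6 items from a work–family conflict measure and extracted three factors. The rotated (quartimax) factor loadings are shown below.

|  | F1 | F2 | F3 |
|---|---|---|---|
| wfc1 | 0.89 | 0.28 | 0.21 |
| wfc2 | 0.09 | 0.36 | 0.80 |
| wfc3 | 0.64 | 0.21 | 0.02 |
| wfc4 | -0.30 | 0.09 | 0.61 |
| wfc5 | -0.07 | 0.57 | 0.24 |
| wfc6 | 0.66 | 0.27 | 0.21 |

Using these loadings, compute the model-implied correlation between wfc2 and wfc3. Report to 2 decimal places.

r̂ = Σ λ_i·λ_j across factors = (0.09)(0.64) + (0.36)(0.21) + (0.80)(0.02)
  = +0.0576 +0.0756 +0.0160 = 0.1492

0.15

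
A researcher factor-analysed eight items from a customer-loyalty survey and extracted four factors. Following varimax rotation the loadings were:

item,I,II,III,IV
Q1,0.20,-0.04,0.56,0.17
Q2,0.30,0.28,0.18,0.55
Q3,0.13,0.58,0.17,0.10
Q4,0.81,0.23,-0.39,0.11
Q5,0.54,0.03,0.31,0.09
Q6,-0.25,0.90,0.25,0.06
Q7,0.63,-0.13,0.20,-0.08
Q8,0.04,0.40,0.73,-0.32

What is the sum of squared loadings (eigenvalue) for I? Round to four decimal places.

SS loadings for I = 0.20² + 0.30² + 0.13² + 0.81² + 0.54² + (-0.25)² + 0.63² + 0.04² = 0.0400 + 0.0900 + 0.0169 + 0.6561 + 0.2916 + 0.0625 + 0.3969 + 0.0016 = 1.5556

1.5556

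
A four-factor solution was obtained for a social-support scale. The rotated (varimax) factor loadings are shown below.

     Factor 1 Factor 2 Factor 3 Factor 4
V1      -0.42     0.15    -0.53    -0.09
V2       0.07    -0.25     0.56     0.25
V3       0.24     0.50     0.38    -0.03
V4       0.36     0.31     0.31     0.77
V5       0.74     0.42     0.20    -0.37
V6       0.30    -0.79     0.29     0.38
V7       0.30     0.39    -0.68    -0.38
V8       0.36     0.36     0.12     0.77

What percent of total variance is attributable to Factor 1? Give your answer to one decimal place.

15.3%

SS loadings for Factor 1 = (-0.42)² + 0.07² + 0.24² + 0.36² + 0.74² + 0.30² + 0.30² + 0.36² = 1.2257
With 8 standardized items, total variance = 8. Proportion = 1.2257/8 = 0.1532 → 15.32%.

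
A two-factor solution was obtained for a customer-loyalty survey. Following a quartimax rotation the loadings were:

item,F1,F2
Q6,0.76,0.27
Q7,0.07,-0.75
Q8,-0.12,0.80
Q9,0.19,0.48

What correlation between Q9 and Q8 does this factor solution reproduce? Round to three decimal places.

r̂ = Σ λ_i·λ_j across factors = (0.19)(-0.12) + (0.48)(0.80)
  = -0.0228 +0.3840 = 0.3612

0.361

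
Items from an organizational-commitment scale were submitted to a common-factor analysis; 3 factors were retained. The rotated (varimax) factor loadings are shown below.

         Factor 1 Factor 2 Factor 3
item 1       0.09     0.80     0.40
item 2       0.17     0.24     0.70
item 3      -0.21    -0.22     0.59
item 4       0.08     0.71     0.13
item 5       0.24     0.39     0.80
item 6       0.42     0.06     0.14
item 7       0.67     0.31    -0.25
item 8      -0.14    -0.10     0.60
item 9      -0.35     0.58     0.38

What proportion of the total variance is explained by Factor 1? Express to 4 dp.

0.1014

SS loadings for Factor 1 = 0.09² + 0.17² + (-0.21)² + 0.08² + 0.24² + 0.42² + 0.67² + (-0.14)² + (-0.35)² = 0.9125
Proportion of variance = 0.9125 / 9 = 0.1014.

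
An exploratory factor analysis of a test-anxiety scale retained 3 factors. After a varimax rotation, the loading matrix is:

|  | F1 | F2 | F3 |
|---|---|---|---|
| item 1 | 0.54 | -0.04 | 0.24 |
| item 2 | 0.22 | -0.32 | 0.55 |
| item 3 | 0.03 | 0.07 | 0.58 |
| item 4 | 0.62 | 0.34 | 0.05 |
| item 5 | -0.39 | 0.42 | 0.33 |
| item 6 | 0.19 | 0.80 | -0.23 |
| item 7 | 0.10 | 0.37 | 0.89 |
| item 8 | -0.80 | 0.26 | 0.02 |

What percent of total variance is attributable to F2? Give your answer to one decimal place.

SS loadings for F2 = (-0.04)² + (-0.32)² + 0.07² + 0.34² + 0.42² + 0.80² + 0.37² + 0.26² = 1.2454
With 8 standardized items, total variance = 8. Proportion = 1.2454/8 = 0.1557 → 15.57%.

15.6%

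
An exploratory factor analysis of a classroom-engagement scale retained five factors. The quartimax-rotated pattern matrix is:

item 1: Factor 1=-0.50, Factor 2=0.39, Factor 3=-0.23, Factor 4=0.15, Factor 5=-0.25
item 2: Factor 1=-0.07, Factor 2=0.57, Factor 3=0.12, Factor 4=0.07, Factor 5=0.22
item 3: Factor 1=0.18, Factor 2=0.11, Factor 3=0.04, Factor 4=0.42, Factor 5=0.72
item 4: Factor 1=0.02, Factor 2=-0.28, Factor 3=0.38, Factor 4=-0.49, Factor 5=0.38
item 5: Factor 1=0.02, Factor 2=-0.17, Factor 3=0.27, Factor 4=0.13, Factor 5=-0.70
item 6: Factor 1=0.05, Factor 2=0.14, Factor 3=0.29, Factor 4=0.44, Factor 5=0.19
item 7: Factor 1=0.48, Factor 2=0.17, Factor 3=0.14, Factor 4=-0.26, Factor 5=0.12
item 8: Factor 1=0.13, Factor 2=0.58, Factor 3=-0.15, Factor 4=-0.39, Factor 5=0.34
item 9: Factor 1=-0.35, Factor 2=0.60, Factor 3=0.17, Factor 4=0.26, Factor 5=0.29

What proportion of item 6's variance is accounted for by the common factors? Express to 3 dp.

0.336

h² = 0.05² + 0.14² + 0.29² + 0.44² + 0.19² = 0.0025 + 0.0196 + 0.0841 + 0.1936 + 0.0361 = 0.3359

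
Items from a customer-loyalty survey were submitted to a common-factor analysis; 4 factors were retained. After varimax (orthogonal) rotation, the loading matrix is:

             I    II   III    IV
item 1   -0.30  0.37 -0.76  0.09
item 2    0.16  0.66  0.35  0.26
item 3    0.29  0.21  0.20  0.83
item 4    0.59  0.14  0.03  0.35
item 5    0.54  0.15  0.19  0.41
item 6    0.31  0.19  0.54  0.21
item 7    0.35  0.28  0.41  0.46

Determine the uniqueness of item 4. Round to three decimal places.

h² = 0.59² + 0.14² + 0.03² + 0.35² = 0.3481 + 0.0196 + 0.0009 + 0.1225 = 0.4911
Uniqueness u² = 1 − h² = 1 − 0.4911 = 0.5089

0.509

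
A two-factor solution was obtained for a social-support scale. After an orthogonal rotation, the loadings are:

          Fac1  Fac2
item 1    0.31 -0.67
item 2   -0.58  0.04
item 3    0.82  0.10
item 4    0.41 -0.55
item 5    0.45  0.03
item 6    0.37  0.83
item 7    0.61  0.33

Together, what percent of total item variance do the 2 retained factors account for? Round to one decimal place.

50.7%

SS loadings by factor: 1.9845, 1.5617; total = 3.5462.
Total variance with 7 standardized items is 7, so the solution explains 3.5462/7 = 0.5066 = 50.66%.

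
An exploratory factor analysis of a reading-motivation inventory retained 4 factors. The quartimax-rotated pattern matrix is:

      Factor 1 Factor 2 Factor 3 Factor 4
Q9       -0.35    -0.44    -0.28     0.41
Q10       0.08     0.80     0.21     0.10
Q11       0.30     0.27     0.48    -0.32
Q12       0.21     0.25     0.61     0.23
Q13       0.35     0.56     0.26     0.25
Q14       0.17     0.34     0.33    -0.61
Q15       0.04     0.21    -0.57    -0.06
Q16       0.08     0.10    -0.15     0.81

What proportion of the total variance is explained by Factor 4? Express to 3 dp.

0.178

SS loadings for Factor 4 = 0.41² + 0.10² + (-0.32)² + 0.23² + 0.25² + (-0.61)² + (-0.06)² + 0.81² = 1.4277
Proportion of variance = 1.4277 / 8 = 0.1785.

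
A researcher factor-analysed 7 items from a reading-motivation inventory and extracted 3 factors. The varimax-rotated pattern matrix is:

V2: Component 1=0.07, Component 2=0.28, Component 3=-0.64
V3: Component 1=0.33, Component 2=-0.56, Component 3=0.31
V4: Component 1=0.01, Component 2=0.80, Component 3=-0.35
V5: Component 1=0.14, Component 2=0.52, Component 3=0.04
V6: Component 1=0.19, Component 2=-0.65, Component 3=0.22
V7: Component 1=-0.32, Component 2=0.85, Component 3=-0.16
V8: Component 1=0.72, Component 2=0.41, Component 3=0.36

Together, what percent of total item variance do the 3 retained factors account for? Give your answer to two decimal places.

60.56%

Communalities: 0.4929, 0.5186, 0.7626, 0.2916, 0.5070, 0.8505, 0.8161; Σh² = 4.2393.
Total variance with 7 standardized items is 7, so the solution explains 4.2393/7 = 0.6056 = 60.56%.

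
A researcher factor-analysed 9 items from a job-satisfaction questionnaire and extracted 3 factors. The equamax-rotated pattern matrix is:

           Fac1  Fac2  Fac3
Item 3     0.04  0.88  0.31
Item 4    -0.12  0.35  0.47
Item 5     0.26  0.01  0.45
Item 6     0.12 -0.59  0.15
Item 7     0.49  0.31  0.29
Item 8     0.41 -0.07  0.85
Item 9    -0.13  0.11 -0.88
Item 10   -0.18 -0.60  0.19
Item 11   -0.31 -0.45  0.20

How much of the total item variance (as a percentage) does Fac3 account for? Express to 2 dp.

24.43%

SS loadings for Fac3 = 0.31² + 0.47² + 0.45² + 0.15² + 0.29² + 0.85² + (-0.88)² + 0.19² + 0.20² = 2.1991
With 9 standardized items, total variance = 9. Proportion = 2.1991/9 = 0.2443 → 24.43%.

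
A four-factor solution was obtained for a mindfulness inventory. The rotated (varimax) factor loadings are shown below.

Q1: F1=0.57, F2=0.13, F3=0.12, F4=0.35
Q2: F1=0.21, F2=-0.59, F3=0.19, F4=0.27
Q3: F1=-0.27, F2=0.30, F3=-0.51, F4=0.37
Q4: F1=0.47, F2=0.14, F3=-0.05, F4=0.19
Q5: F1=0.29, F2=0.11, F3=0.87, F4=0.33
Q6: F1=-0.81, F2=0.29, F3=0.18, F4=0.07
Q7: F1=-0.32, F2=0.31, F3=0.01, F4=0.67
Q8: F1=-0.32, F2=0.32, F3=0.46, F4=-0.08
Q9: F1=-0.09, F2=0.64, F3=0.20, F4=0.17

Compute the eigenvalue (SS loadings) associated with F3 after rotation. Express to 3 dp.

SS loadings for F3 = 0.12² + 0.19² + (-0.51)² + (-0.05)² + 0.87² + 0.18² + 0.01² + 0.46² + 0.20² = 0.0144 + 0.0361 + 0.2601 + 0.0025 + 0.7569 + 0.0324 + 0.0001 + 0.2116 + 0.0400 = 1.3541

1.354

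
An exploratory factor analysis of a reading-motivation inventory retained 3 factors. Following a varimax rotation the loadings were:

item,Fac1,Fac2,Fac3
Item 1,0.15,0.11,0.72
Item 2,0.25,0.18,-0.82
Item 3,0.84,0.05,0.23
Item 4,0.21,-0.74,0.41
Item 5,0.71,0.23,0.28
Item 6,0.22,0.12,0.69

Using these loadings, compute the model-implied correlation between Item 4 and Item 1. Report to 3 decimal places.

r̂ = Σ λ_i·λ_j across factors = (0.21)(0.15) + (-0.74)(0.11) + (0.41)(0.72)
  = +0.0315 -0.0814 +0.2952 = 0.2453

0.245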